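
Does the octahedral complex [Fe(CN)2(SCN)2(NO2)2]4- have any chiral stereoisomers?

There are 5 geometric isomers: CN trans, SCN trans, NO2 trans; CN trans, SCN cis, NO2 cis; CN cis, SCN trans, NO2 cis; CN cis, SCN cis, NO2 cis (chiral); CN cis, SCN cis, NO2 trans.
One of these lacks any improper symmetry element and so occurs as an enantiomeric pair, giving 5 + 1 = 6 stereoisomers in total.

yes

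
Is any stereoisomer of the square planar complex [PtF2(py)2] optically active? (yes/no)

Working through the distinct placements yields 2 geometric isomers: F cis; F trans.
Each arrangement has an internal mirror plane or centre of symmetry, so none is chiral.

no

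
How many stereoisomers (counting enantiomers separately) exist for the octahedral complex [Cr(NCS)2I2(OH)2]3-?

6

The six octahedral sites form three mutually perpendicular trans pairs.
Systematic placement gives 5 geometric isomers: NCS trans, I trans, OH trans; NCS cis, I trans, OH cis; NCS cis, I cis, OH trans; NCS cis, I cis, OH cis (chiral); NCS trans, I cis, OH cis.
One of these lacks any improper symmetry element and so occurs as an enantiomeric pair, giving 5 + 1 = 6 stereoisomers in total.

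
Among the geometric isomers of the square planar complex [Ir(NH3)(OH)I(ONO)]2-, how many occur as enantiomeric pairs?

0

In a square planar complex each vertex has one trans partner and two cis neighbours.
Systematic placement gives 3 geometric isomers: (I/OH trans, NH3/ONO trans); (I/ONO trans, NH3/OH trans); (I/NH3 trans, OH/ONO trans).
Each arrangement has an internal mirror plane or centre of symmetry, so none is chiral.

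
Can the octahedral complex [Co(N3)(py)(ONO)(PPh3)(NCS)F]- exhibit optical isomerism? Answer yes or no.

Systematic enumeration (placing each ligand type in turn and discarding arrangements equivalent by rotation or reflection) gives 15 geometric isomers.
Of these, 15 lack any improper symmetry element and so occur as enantiomeric pairs, giving 15 + 15 = 30 stereoisomers in total.

yes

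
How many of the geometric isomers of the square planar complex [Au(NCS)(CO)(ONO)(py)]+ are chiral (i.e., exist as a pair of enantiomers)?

There are 3 geometric isomers: (CO/ONO trans, NCS/py trans); (CO/py trans, NCS/ONO trans); (CO/NCS trans, ONO/py trans).
Each arrangement has an internal mirror plane or centre of symmetry, so none is chiral.

0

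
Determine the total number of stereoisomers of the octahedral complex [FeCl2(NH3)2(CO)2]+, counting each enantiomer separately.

6

In an octahedral complex each vertex has one trans partner and four cis neighbours.
The distinct arrangements are (5 in all): Cl trans, NH3 trans, CO trans; Cl cis, NH3 cis, CO trans; Cl cis, NH3 trans, CO cis; Cl cis, NH3 cis, CO cis (chiral); Cl trans, NH3 cis, CO cis.
One of these lacks any improper symmetry element and so occurs as an enantiomeric pair, giving 5 + 1 = 6 stereoisomers in total.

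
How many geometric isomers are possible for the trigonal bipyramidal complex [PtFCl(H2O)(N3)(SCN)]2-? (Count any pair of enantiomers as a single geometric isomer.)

Placing the ligands in turn and identifying arrangements related by rotation or reflection leaves 10 distinct geometric isomers.

10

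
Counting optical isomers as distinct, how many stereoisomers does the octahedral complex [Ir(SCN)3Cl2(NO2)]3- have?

3

The distinct arrangements are (3 in all): SCN mer, Cl trans; SCN mer, Cl cis; SCN fac, Cl cis.
Each arrangement has an internal mirror plane or centre of symmetry, so none is chiral.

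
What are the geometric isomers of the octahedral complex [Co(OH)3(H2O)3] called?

fac and mer

The six octahedral sites form three mutually perpendicular trans pairs.
Systematic placement gives 2 geometric isomers: OH mer; OH fac.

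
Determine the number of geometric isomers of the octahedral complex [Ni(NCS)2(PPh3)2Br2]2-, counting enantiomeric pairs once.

5

In an octahedral complex each vertex has one trans partner and four cis neighbours.
Systematic placement gives 5 geometric isomers: NCS trans, PPh3 trans, Br trans; NCS cis, PPh3 cis, Br trans; NCS cis, PPh3 trans, Br cis; NCS cis, PPh3 cis, Br cis (chiral); NCS trans, PPh3 cis, Br cis.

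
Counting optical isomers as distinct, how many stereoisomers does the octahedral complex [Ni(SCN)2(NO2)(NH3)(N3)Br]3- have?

The six octahedral sites form three mutually perpendicular trans pairs.
Systematic enumeration (placing each ligand type in turn and discarding arrangements equivalent by rotation or reflection) gives 9 geometric isomers.
Of these, 6 lack any improper symmetry element and so occur as enantiomeric pairs, giving 9 + 6 = 15 stereoisomers in total.

15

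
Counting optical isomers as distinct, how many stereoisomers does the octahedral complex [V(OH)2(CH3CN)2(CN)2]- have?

In an octahedral complex each vertex has one trans partner and four cis neighbours.
Systematic placement gives 5 geometric isomers: OH trans, CH3CN trans, CN trans; OH cis, CH3CN trans, CN cis; OH trans, CH3CN cis, CN cis; OH cis, CH3CN cis, CN cis (chiral); OH cis, CH3CN cis, CN trans.
One of these lacks any improper symmetry element and so occurs as an enantiomeric pair, giving 5 + 1 = 6 stereoisomers in total.

6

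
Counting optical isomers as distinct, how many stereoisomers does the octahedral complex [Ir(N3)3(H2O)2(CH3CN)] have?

3

The six octahedral sites form three mutually perpendicular trans pairs.
The distinct arrangements are (3 in all): N3 mer, H2O cis; N3 mer, H2O trans; N3 fac, H2O cis.
Each arrangement has an internal mirror plane or centre of symmetry, so none is chiral.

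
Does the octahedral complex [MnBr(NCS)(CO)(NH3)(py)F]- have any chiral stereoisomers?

yes

In an octahedral complex each vertex has one trans partner and four cis neighbours.
Placing the ligands in turn and identifying arrangements related by rotation or reflection leaves 15 distinct geometric isomers.
Of these, 15 lack any improper symmetry element and so occur as enantiomeric pairs, giving 15 + 15 = 30 stereoisomers in total.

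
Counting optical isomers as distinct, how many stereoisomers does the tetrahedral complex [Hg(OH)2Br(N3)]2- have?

In a tetrahedral complex all four positions are equivalent and every pair of ligands is adjacent — there is no cis/trans distinction.
Only one geometric arrangement is possible.

1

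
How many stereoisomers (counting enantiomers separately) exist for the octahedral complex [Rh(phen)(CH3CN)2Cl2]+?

Each phen is bidentate and must span two cis positions.
The distinct arrangements are (3 in all): CH3CN trans, Cl cis; CH3CN cis, Cl cis (chiral); CH3CN cis, Cl trans.
One of these lacks any improper symmetry element and so occurs as an enantiomeric pair, giving 3 + 1 = 4 stereoisomers in total.

4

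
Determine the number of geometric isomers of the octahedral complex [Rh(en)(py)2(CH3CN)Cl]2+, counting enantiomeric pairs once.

Each en is bidentate and must span two cis positions.
Systematic placement gives 4 geometric isomers: py cis (3 arrangements, 2 chiral); py trans.

4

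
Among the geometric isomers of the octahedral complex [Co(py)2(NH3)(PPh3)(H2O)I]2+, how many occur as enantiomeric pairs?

In an octahedral complex each vertex has one trans partner and four cis neighbours.
Exhaustive case analysis gives 9 geometric isomers.
Of these, 6 lack any improper symmetry element and so occur as enantiomeric pairs, giving 9 + 6 = 15 stereoisomers in total.

6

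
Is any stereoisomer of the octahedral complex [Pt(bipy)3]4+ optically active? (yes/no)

yes

An octahedron has six vertices in three trans pairs; every non-trans pair is cis.
Each bipy is bidentate and must span two cis positions.
Only one geometric arrangement is possible; it has no improper symmetry element, so it exists as a pair of enantiomers (2 stereoisomers).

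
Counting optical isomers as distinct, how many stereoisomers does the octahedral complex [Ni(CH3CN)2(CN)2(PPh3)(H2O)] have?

8

In an octahedral complex each vertex has one trans partner and four cis neighbours.
Working through the distinct placements yields 6 geometric isomers: CH3CN trans, CN trans; CH3CN trans, CN cis; CH3CN cis, CN cis (3 arrangements, 2 chiral); CH3CN cis, CN trans.
Of these, 2 lack any improper symmetry element and so occur as enantiomeric pairs, giving 6 + 2 = 8 stereoisomers in total.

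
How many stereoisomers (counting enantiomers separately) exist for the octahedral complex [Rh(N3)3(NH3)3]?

2

In an octahedral complex each vertex has one trans partner and four cis neighbours.
Systematic placement gives 2 geometric isomers: N3 mer; N3 fac.
Each arrangement has an internal mirror plane or centre of symmetry, so none is chiral.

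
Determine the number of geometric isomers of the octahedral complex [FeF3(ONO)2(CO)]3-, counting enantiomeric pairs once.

An octahedron has six vertices in three trans pairs; every non-trans pair is cis.
Working through the distinct placements yields 3 geometric isomers: F mer, ONO trans; F fac, ONO cis; F mer, ONO cis.

3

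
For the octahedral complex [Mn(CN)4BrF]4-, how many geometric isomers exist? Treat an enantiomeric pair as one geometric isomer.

2

In an octahedral complex each vertex has one trans partner and four cis neighbours.
Working through the distinct placements yields 2 geometric isomers: Br and F mutually cis; Br and F mutually trans.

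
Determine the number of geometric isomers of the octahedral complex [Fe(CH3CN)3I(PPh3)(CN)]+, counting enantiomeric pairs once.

Working through the distinct placements yields 4 geometric isomers: CH3CN mer (3 arrangements); CH3CN fac (chiral).

4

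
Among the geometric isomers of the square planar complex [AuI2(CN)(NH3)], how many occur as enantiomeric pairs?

A square has two trans pairs of vertices; adjacent vertices are cis.
Systematic placement gives 2 geometric isomers: I cis; I trans.
Each arrangement has an internal mirror plane or centre of symmetry, so none is chiral.

0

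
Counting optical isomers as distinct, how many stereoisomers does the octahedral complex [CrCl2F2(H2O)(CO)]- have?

The distinct arrangements are (6 in all): Cl cis, F cis (3 arrangements, 2 chiral); Cl cis, F trans; Cl trans, F cis; Cl trans, F trans.
Of these, 2 lack any improper symmetry element and so occur as enantiomeric pairs, giving 6 + 2 = 8 stereoisomers in total.

8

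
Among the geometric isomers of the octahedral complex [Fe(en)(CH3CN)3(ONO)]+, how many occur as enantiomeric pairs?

An octahedron has six vertices in three trans pairs; every non-trans pair is cis.
Each en is bidentate and must span two cis positions.
There are 2 geometric isomers: CH3CN mer; CH3CN fac.
Each arrangement has an internal mirror plane or centre of symmetry, so none is chiral.

0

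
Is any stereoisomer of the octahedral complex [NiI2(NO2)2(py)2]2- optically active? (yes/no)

yes

In an octahedral complex each vertex has one trans partner and four cis neighbours.
There are 5 geometric isomers: I trans, NO2 trans, py trans; I trans, NO2 cis, py cis; I cis, NO2 cis, py trans; I cis, NO2 cis, py cis (chiral); I cis, NO2 trans, py cis.
One of these lacks any improper symmetry element and so occurs as an enantiomeric pair, giving 5 + 1 = 6 stereoisomers in total.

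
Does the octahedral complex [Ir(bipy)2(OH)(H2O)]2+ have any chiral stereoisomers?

yes

The six octahedral sites form three mutually perpendicular trans pairs.
Each bipy is bidentate and must span two cis positions.
There are 2 geometric isomers: OH and H2O mutually trans; OH and H2O mutually cis (chiral).
One of these lacks any improper symmetry element and so occurs as an enantiomeric pair, giving 2 + 1 = 3 stereoisomers in total.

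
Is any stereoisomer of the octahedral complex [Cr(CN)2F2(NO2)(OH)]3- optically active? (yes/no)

The distinct arrangements are (6 in all): CN trans, F trans; CN trans, F cis; CN cis, F cis (3 arrangements, 2 chiral); CN cis, F trans.
Of these, 2 lack any improper symmetry element and so occur as enantiomeric pairs, giving 6 + 2 = 8 stereoisomers in total.

yes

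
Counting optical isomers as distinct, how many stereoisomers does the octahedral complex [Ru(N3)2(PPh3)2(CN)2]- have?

6

The six octahedral sites form three mutually perpendicular trans pairs.
Working through the distinct placements yields 5 geometric isomers: N3 trans, PPh3 trans, CN trans; N3 cis, PPh3 cis, CN trans; N3 cis, PPh3 trans, CN cis; N3 cis, PPh3 cis, CN cis (chiral); N3 trans, PPh3 cis, CN cis.
One of these lacks any improper symmetry element and so occurs as an enantiomeric pair, giving 5 + 1 = 6 stereoisomers in total.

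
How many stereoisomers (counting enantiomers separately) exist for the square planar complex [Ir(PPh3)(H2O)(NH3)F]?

Systematic placement gives 3 geometric isomers: (F/NH3 trans, H2O/PPh3 trans); (F/PPh3 trans, H2O/NH3 trans); (F/H2O trans, NH3/PPh3 trans).
Each arrangement has an internal mirror plane or centre of symmetry, so none is chiral.

3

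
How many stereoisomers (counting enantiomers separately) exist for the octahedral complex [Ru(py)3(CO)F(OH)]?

The six octahedral sites form three mutually perpendicular trans pairs.
Working through the distinct placements yields 4 geometric isomers: py mer (3 arrangements); py fac (chiral).
One of these lacks any improper symmetry element and so occurs as an enantiomeric pair, giving 4 + 1 = 5 stereoisomers in total.

5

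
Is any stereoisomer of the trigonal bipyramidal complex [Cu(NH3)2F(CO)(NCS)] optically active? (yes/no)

yes

A trigonal bipyramid has two axial and three equatorial sites, which are chemically inequivalent.
Exhaustive case analysis gives 7 geometric isomers.
Of these, 3 lack any improper symmetry element and so occur as enantiomeric pairs, giving 7 + 3 = 10 stereoisomers in total.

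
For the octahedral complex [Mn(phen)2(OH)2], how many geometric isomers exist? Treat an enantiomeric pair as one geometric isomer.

The six octahedral sites form three mutually perpendicular trans pairs.
Each phen is bidentate and must span two cis positions.
The distinct arrangements are (2 in all): OH trans; OH cis (chiral).

2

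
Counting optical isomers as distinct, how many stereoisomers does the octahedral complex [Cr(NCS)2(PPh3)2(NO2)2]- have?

6

The six octahedral sites form three mutually perpendicular trans pairs.
Systematic placement gives 5 geometric isomers: NCS trans, PPh3 trans, NO2 trans; NCS trans, PPh3 cis, NO2 cis; NCS cis, PPh3 trans, NO2 cis; NCS cis, PPh3 cis, NO2 cis (chiral); NCS cis, PPh3 cis, NO2 trans.
One of these lacks any improper symmetry element and so occurs as an enantiomeric pair, giving 5 + 1 = 6 stereoisomers in total.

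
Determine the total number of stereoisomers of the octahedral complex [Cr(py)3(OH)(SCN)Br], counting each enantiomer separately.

5

The six octahedral sites form three mutually perpendicular trans pairs.
There are 4 geometric isomers: py mer (3 arrangements); py fac (chiral).
One of these lacks any improper symmetry element and so occurs as an enantiomeric pair, giving 4 + 1 = 5 stereoisomers in total.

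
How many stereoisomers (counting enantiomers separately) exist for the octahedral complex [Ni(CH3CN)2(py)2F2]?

6

In an octahedral complex each vertex has one trans partner and four cis neighbours.
Working through the distinct placements yields 5 geometric isomers: CH3CN trans, py trans, F trans; CH3CN trans, py cis, F cis; CH3CN cis, py trans, F cis; CH3CN cis, py cis, F cis (chiral); CH3CN cis, py cis, F trans.
One of these lacks any improper symmetry element and so occurs as an enantiomeric pair, giving 5 + 1 = 6 stereoisomers in total.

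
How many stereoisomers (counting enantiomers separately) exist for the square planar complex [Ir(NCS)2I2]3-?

In a square planar complex each vertex has one trans partner and two cis neighbours.
Systematic placement gives 2 geometric isomers: NCS cis; NCS trans.
Each arrangement has an internal mirror plane or centre of symmetry, so none is chiral.

2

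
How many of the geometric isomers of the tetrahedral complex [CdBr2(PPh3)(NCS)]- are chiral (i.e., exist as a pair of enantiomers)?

0

All four vertices of a tetrahedron are equivalent and mutually adjacent, so cis/trans isomerism cannot arise.
Only one geometric arrangement is possible.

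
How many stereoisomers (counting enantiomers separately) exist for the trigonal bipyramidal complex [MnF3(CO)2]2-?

In a trigonal bipyramid the two axial positions differ from the three equatorial ones.
The distinct arrangements are (3 in all): CO both axial; CO one axial, one equatorial; CO both equatorial.
Each arrangement has an internal mirror plane or centre of symmetry, so none is chiral.

3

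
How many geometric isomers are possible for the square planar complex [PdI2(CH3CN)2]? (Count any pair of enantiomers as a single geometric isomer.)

2

A square has two trans pairs of vertices; adjacent vertices are cis.
Systematic placement gives 2 geometric isomers: I cis; I trans.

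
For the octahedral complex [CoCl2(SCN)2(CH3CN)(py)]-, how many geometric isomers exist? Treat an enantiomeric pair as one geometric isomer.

6

The six octahedral sites form three mutually perpendicular trans pairs.
Working through the distinct placements yields 6 geometric isomers: Cl cis, SCN cis (3 arrangements, 2 chiral); Cl cis, SCN trans; Cl trans, SCN cis; Cl trans, SCN trans.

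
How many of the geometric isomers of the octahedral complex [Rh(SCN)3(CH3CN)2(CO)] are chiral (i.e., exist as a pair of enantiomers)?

The six octahedral sites form three mutually perpendicular trans pairs.
Working through the distinct placements yields 3 geometric isomers: SCN mer, CH3CN trans; SCN mer, CH3CN cis; SCN fac, CH3CN cis.
Each arrangement has an internal mirror plane or centre of symmetry, so none is chiral.

0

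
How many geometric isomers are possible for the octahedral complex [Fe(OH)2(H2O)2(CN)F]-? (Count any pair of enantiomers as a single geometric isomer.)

6

The six octahedral sites form three mutually perpendicular trans pairs.
Working through the distinct placements yields 6 geometric isomers: OH trans, H2O trans; OH cis, H2O cis (3 arrangements, 2 chiral); OH trans, H2O cis; OH cis, H2O trans.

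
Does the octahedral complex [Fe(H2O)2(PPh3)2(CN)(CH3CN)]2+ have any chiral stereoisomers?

yes

The six octahedral sites form three mutually perpendicular trans pairs.
Working through the distinct placements yields 6 geometric isomers: H2O trans, PPh3 trans; H2O cis, PPh3 cis (3 arrangements, 2 chiral); H2O cis, PPh3 trans; H2O trans, PPh3 cis.
Of these, 2 lack any improper symmetry element and so occur as enantiomeric pairs, giving 6 + 2 = 8 stereoisomers in total.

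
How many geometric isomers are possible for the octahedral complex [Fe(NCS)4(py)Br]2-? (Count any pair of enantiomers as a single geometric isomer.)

2

In an octahedral complex each vertex has one trans partner and four cis neighbours.
Systematic placement gives 2 geometric isomers: py and Br mutually cis; py and Br mutually trans.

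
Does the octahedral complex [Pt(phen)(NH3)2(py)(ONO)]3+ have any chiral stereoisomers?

yes

Each phen is bidentate and must span two cis positions.
There are 4 geometric isomers: NH3 trans; NH3 cis (3 arrangements, 2 chiral).
Of these, 2 lack any improper symmetry element and so occur as enantiomeric pairs, giving 4 + 2 = 6 stereoisomers in total.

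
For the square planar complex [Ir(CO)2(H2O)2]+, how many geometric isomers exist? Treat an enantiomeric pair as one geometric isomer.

A square has two trans pairs of vertices; adjacent vertices are cis.
There are 2 geometric isomers: CO cis; CO trans.

2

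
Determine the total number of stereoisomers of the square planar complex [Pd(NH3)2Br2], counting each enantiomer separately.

In a square planar complex each vertex has one trans partner and two cis neighbours.
Systematic placement gives 2 geometric isomers: NH3 cis; NH3 trans.
Each arrangement has an internal mirror plane or centre of symmetry, so none is chiral.

2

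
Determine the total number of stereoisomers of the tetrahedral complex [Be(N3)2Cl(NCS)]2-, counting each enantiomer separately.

All four vertices of a tetrahedron are equivalent and mutually adjacent, so cis/trans isomerism cannot arise.
Only one geometric arrangement is possible.

1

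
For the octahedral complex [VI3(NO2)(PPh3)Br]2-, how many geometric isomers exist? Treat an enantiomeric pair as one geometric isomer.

4

In an octahedral complex each vertex has one trans partner and four cis neighbours.
Systematic placement gives 4 geometric isomers: I mer (3 arrangements); I fac (chiral).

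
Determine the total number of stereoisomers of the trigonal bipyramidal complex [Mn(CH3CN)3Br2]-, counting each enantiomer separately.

3

A trigonal bipyramid has two axial and three equatorial sites, which are chemically inequivalent.
Working through the distinct placements yields 3 geometric isomers: Br both axial; Br one axial, one equatorial; Br both equatorial.
Each arrangement has an internal mirror plane or centre of symmetry, so none is chiral.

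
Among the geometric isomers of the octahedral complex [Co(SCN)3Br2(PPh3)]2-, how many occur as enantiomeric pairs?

0

In an octahedral complex each vertex has one trans partner and four cis neighbours.
Systematic placement gives 3 geometric isomers: SCN mer, Br trans; SCN mer, Br cis; SCN fac, Br cis.
Each arrangement has an internal mirror plane or centre of symmetry, so none is chiral.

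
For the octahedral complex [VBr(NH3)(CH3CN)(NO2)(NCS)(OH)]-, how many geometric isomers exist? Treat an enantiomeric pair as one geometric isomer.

The six octahedral sites form three mutually perpendicular trans pairs.
Exhaustive case analysis gives 15 geometric isomers.

15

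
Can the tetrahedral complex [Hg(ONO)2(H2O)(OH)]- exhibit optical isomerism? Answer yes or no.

In a tetrahedral complex all four positions are equivalent and every pair of ligands is adjacent — there is no cis/trans distinction.
Only one geometric arrangement is possible.

no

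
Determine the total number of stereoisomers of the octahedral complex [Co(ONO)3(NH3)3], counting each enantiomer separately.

2

In an octahedral complex each vertex has one trans partner and four cis neighbours.
The distinct arrangements are (2 in all): ONO mer; ONO fac.
Each arrangement has an internal mirror plane or centre of symmetry, so none is chiral.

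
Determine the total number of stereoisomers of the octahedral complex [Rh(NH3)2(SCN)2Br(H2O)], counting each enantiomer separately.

The six octahedral sites form three mutually perpendicular trans pairs.
The distinct arrangements are (6 in all): NH3 trans, SCN trans; NH3 cis, SCN cis (3 arrangements, 2 chiral); NH3 cis, SCN trans; NH3 trans, SCN cis.
Of these, 2 lack any improper symmetry element and so occur as enantiomeric pairs, giving 6 + 2 = 8 stereoisomers in total.

8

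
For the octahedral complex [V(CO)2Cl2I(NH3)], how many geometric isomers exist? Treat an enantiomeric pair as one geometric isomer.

6

There are 6 geometric isomers: CO trans, Cl trans; CO trans, Cl cis; CO cis, Cl cis (3 arrangements, 2 chiral); CO cis, Cl trans.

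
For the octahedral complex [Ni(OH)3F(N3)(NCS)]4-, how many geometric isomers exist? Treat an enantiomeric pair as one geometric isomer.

There are 4 geometric isomers: OH mer (3 arrangements); OH fac (chiral).

4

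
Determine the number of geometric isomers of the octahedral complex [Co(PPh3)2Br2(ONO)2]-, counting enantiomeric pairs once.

5

The six octahedral sites form three mutually perpendicular trans pairs.
Systematic placement gives 5 geometric isomers: PPh3 trans, Br trans, ONO trans; PPh3 cis, Br trans, ONO cis; PPh3 trans, Br cis, ONO cis; PPh3 cis, Br cis, ONO cis (chiral); PPh3 cis, Br cis, ONO trans.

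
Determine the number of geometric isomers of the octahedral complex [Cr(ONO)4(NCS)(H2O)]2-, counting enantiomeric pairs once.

2

In an octahedral complex each vertex has one trans partner and four cis neighbours.
There are 2 geometric isomers: NCS and H2O mutually trans; NCS and H2O mutually cis.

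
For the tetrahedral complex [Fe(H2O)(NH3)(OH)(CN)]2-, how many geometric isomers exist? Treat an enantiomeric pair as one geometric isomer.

In a tetrahedral complex all four positions are equivalent and every pair of ligands is adjacent — there is no cis/trans distinction.
Only one geometric arrangement is possible; it has no improper symmetry element, so it exists as a pair of enantiomers (2 stereoisomers).

1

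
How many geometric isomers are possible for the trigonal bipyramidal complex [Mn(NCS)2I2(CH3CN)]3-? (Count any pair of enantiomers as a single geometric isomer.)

Placing the ligands in turn and identifying arrangements related by rotation or reflection leaves 5 distinct geometric isomers.

5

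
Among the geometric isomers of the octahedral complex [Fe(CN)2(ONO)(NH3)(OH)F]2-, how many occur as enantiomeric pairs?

An octahedron has six vertices in three trans pairs; every non-trans pair is cis.
Systematic enumeration (placing each ligand type in turn and discarding arrangements equivalent by rotation or reflection) gives 9 geometric isomers.
Of these, 6 lack any improper symmetry element and so occur as enantiomeric pairs, giving 9 + 6 = 15 stereoisomers in total.

6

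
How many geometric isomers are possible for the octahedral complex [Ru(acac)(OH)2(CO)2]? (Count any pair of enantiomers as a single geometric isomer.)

3

Each acac is bidentate and must span two cis positions.
Systematic placement gives 3 geometric isomers: OH cis, CO trans; OH cis, CO cis (chiral); OH trans, CO cis.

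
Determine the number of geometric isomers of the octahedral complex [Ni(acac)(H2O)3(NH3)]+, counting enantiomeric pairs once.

In an octahedral complex each vertex has one trans partner and four cis neighbours.
Each acac is bidentate and must span two cis positions.
Working through the distinct placements yields 2 geometric isomers: H2O mer; H2O fac.

2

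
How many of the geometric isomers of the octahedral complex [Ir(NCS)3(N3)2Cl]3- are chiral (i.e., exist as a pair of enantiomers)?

In an octahedral complex each vertex has one trans partner and four cis neighbours.
Systematic placement gives 3 geometric isomers: NCS mer, N3 cis; NCS mer, N3 trans; NCS fac, N3 cis.
Each arrangement has an internal mirror plane or centre of symmetry, so none is chiral.

0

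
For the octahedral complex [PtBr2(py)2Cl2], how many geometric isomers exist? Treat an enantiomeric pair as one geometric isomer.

5

In an octahedral complex each vertex has one trans partner and four cis neighbours.
Working through the distinct placements yields 5 geometric isomers: Br trans, py trans, Cl trans; Br trans, py cis, Cl cis; Br cis, py trans, Cl cis; Br cis, py cis, Cl cis (chiral); Br cis, py cis, Cl trans.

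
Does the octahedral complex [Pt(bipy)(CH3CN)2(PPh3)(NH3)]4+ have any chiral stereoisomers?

yes

The six octahedral sites form three mutually perpendicular trans pairs.
Each bipy is bidentate and must span two cis positions.
Working through the distinct placements yields 4 geometric isomers: CH3CN trans; CH3CN cis (3 arrangements, 2 chiral).
Of these, 2 lack any improper symmetry element and so occur as enantiomeric pairs, giving 4 + 2 = 6 stereoisomers in total.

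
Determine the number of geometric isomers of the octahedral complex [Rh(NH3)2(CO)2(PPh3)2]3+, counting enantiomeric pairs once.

An octahedron has six vertices in three trans pairs; every non-trans pair is cis.
There are 5 geometric isomers: NH3 trans, CO trans, PPh3 trans; NH3 cis, CO trans, PPh3 cis; NH3 cis, CO cis, PPh3 trans; NH3 cis, CO cis, PPh3 cis (chiral); NH3 trans, CO cis, PPh3 cis.

5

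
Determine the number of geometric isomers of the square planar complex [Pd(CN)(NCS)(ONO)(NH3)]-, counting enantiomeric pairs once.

3

Working through the distinct placements yields 3 geometric isomers: (CN/NH3 trans, NCS/ONO trans); (CN/ONO trans, NCS/NH3 trans); (CN/NCS trans, NH3/ONO trans).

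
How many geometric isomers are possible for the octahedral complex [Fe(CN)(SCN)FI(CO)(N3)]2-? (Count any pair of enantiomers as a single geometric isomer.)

In an octahedral complex each vertex has one trans partner and four cis neighbours.
Placing the ligands in turn and identifying arrangements related by rotation or reflection leaves 15 distinct geometric isomers.

15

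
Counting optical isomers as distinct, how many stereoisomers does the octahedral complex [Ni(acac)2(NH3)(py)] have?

3

In an octahedral complex each vertex has one trans partner and four cis neighbours.
Each acac is bidentate and must span two cis positions.
There are 2 geometric isomers: NH3 and py mutually cis (chiral); NH3 and py mutually trans.
One of these lacks any improper symmetry element and so occurs as an enantiomeric pair, giving 2 + 1 = 3 stereoisomers in total.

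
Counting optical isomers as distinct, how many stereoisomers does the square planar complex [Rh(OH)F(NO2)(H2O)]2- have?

3

In a square planar complex each vertex has one trans partner and two cis neighbours.
The distinct arrangements are (3 in all): (F/NO2 trans, H2O/OH trans); (F/OH trans, H2O/NO2 trans); (F/H2O trans, NO2/OH trans).
Each arrangement has an internal mirror plane or centre of symmetry, so none is chiral.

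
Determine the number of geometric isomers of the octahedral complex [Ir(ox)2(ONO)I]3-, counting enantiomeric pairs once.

2

Each ox is bidentate and must span two cis positions.
The distinct arrangements are (2 in all): ONO and I mutually trans; ONO and I mutually cis (chiral).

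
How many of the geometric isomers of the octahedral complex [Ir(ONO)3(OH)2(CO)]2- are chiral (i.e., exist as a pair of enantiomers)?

In an octahedral complex each vertex has one trans partner and four cis neighbours.
There are 3 geometric isomers: ONO mer, OH cis; ONO mer, OH trans; ONO fac, OH cis.
Each arrangement has an internal mirror plane or centre of symmetry, so none is chiral.

0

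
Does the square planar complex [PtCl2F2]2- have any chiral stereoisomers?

no

In a square planar complex each vertex has one trans partner and two cis neighbours.
There are 2 geometric isomers: Cl cis; Cl trans.
Each arrangement has an internal mirror plane or centre of symmetry, so none is chiral.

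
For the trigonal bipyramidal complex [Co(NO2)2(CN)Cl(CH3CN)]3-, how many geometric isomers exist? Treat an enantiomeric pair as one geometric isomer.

7

A trigonal bipyramid has two axial and three equatorial sites, which are chemically inequivalent.
Exhaustive case analysis gives 7 geometric isomers.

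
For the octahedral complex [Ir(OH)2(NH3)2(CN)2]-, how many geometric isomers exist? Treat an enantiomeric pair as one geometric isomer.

The six octahedral sites form three mutually perpendicular trans pairs.
Working through the distinct placements yields 5 geometric isomers: OH trans, NH3 trans, CN trans; OH cis, NH3 cis, CN trans; OH trans, NH3 cis, CN cis; OH cis, NH3 cis, CN cis (chiral); OH cis, NH3 trans, CN cis.

5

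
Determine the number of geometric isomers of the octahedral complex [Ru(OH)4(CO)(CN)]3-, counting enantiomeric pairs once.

There are 2 geometric isomers: CO and CN mutually trans; CO and CN mutually cis.

2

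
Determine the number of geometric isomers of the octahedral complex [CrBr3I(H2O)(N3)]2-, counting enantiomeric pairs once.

An octahedron has six vertices in three trans pairs; every non-trans pair is cis.
There are 4 geometric isomers: Br mer (3 arrangements); Br fac (chiral).

4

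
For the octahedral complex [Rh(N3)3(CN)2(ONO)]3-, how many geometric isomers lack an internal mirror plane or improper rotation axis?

0

There are 3 geometric isomers: N3 mer, CN trans; N3 fac, CN cis; N3 mer, CN cis.
Each arrangement has an internal mirror plane or centre of symmetry, so none is chiral.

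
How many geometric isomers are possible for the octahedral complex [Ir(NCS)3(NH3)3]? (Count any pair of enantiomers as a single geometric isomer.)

In an octahedral complex each vertex has one trans partner and four cis neighbours.
Working through the distinct placements yields 2 geometric isomers: NCS mer; NCS fac.

2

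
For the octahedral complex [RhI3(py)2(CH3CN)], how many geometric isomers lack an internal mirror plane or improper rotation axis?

0

The six octahedral sites form three mutually perpendicular trans pairs.
The distinct arrangements are (3 in all): I mer, py trans; I fac, py cis; I mer, py cis.
Each arrangement has an internal mirror plane or centre of symmetry, so none is chiral.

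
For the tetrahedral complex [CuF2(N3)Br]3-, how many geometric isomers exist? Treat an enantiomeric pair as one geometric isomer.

1

In a tetrahedral complex all four positions are equivalent and every pair of ligands is adjacent — there is no cis/trans distinction.
Only one geometric arrangement is possible.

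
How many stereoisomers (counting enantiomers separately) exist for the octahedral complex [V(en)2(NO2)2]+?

3

Each en is bidentate and must span two cis positions.
Systematic placement gives 2 geometric isomers: NO2 trans; NO2 cis (chiral).
One of these lacks any improper symmetry element and so occurs as an enantiomeric pair, giving 2 + 1 = 3 stereoisomers in total.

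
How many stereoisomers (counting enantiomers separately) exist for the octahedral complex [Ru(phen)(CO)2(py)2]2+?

Each phen is bidentate and must span two cis positions.
Systematic placement gives 3 geometric isomers: CO trans, py cis; CO cis, py trans; CO cis, py cis (chiral).
One of these lacks any improper symmetry element and so occurs as an enantiomeric pair, giving 3 + 1 = 4 stereoisomers in total.

4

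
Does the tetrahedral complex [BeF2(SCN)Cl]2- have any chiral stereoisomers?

Only one geometric arrangement is possible.

no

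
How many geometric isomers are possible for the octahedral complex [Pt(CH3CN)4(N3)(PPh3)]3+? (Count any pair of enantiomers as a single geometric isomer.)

2

An octahedron has six vertices in three trans pairs; every non-trans pair is cis.
Systematic placement gives 2 geometric isomers: N3 and PPh3 mutually trans; N3 and PPh3 mutually cis.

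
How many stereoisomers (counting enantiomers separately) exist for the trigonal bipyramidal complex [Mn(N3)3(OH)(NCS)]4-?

4

In a trigonal bipyramid the two axial positions differ from the three equatorial ones.
Working through the distinct placements yields 4 geometric isomers: OH equatorial, NCS equatorial; OH equatorial, NCS axial; OH axial, NCS equatorial; OH axial, NCS axial.
Each arrangement has an internal mirror plane or centre of symmetry, so none is chiral.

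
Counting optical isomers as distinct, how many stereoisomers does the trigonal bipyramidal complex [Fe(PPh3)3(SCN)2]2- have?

There are 3 geometric isomers: SCN both equatorial; SCN one axial, one equatorial; SCN both axial.
Each arrangement has an internal mirror plane or centre of symmetry, so none is chiral.

3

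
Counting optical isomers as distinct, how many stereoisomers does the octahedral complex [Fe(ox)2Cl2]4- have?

Each ox is bidentate and must span two cis positions.
Working through the distinct placements yields 2 geometric isomers: Cl trans; Cl cis (chiral).
One of these lacks any improper symmetry element and so occurs as an enantiomeric pair, giving 2 + 1 = 3 stereoisomers in total.

3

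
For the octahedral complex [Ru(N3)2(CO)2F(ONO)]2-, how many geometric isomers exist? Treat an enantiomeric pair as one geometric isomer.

In an octahedral complex each vertex has one trans partner and four cis neighbours.
The distinct arrangements are (6 in all): N3 cis, CO trans; N3 trans, CO trans; N3 cis, CO cis (3 arrangements, 2 chiral); N3 trans, CO cis.

6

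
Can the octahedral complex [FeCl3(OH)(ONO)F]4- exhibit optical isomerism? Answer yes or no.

There are 4 geometric isomers: Cl mer (3 arrangements); Cl fac (chiral).
One of these lacks any improper symmetry element and so occurs as an enantiomeric pair, giving 4 + 1 = 5 stereoisomers in total.

yes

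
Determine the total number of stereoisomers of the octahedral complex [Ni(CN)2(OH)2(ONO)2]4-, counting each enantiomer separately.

The six octahedral sites form three mutually perpendicular trans pairs.
Working through the distinct placements yields 5 geometric isomers: CN trans, OH trans, ONO trans; CN trans, OH cis, ONO cis; CN cis, OH cis, ONO trans; CN cis, OH cis, ONO cis (chiral); CN cis, OH trans, ONO cis.
One of these lacks any improper symmetry element and so occurs as an enantiomeric pair, giving 5 + 1 = 6 stereoisomers in total.

6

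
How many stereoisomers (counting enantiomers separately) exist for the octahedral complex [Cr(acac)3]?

2

Each acac is bidentate and must span two cis positions.
Only one geometric arrangement is possible; it has no improper symmetry element, so it exists as a pair of enantiomers (2 stereoisomers).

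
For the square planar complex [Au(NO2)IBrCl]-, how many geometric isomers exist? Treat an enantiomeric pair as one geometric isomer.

There are 3 geometric isomers: (Br/I trans, Cl/NO2 trans); (Br/NO2 trans, Cl/I trans); (Br/Cl trans, I/NO2 trans).

3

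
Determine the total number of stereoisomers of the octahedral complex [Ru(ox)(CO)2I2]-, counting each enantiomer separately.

4

In an octahedral complex each vertex has one trans partner and four cis neighbours.
Each ox is bidentate and must span two cis positions.
There are 3 geometric isomers: CO trans, I cis; CO cis, I cis (chiral); CO cis, I trans.
One of these lacks any improper symmetry element and so occurs as an enantiomeric pair, giving 3 + 1 = 4 stereoisomers in total.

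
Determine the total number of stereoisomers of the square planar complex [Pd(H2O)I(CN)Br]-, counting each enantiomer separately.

In a square planar complex each vertex has one trans partner and two cis neighbours.
There are 3 geometric isomers: (Br/H2O trans, CN/I trans); (Br/I trans, CN/H2O trans); (Br/CN trans, H2O/I trans).
Each arrangement has an internal mirror plane or centre of symmetry, so none is chiral.

3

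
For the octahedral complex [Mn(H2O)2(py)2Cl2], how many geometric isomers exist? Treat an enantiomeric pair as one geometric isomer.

In an octahedral complex each vertex has one trans partner and four cis neighbours.
Working through the distinct placements yields 5 geometric isomers: H2O trans, py trans, Cl trans; H2O cis, py cis, Cl trans; H2O cis, py trans, Cl cis; H2O cis, py cis, Cl cis (chiral); H2O trans, py cis, Cl cis.

5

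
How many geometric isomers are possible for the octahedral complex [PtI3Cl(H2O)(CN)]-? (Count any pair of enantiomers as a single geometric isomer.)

An octahedron has six vertices in three trans pairs; every non-trans pair is cis.
There are 4 geometric isomers: I mer (3 arrangements); I fac (chiral).

4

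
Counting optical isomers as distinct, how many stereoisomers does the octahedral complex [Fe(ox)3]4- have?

An octahedron has six vertices in three trans pairs; every non-trans pair is cis.
Each ox is bidentate and must span two cis positions.
Only one geometric arrangement is possible; it has no improper symmetry element, so it exists as a pair of enantiomers (2 stereoisomers).

2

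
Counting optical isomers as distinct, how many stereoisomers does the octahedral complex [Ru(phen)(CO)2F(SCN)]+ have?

6

In an octahedral complex each vertex has one trans partner and four cis neighbours.
Each phen is bidentate and must span two cis positions.
There are 4 geometric isomers: CO trans; CO cis (3 arrangements, 2 chiral).
Of these, 2 lack any improper symmetry element and so occur as enantiomeric pairs, giving 4 + 2 = 6 stereoisomers in total.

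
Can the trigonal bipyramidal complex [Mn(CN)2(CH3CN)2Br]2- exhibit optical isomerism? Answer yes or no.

yes

In a trigonal bipyramid the two axial positions differ from the three equatorial ones.
Systematic enumeration (placing each ligand type in turn and discarding arrangements equivalent by rotation or reflection) gives 5 geometric isomers.
One of these lacks any improper symmetry element and so occurs as an enantiomeric pair, giving 5 + 1 = 6 stereoisomers in total.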